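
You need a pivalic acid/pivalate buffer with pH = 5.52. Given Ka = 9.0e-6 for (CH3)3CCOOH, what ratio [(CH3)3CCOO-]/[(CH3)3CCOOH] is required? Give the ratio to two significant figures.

ratio = 3.0

pKa = -log(9.0 × 10^-6) = 5.046
pH = pKa + log(r) ⇒ log(r) = 5.52 − 5.046 = +0.474
r = [(CH3)3CCOO-]/[(CH3)3CCOOH] = 10^(+0.474) = 2.98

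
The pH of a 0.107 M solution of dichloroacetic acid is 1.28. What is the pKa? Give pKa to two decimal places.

[H+] = 10^(-1.28) = 5.25 × 10^-2 M
At equilibrium [HA] = 0.107 − 5.25 × 10^-2 = 5.45 × 10^-2 M
Ka = [H+][A-]/[HA] = (5.25 × 10^-2)² / 5.45 × 10^-2 = 5.06 × 10^-2
pKa = -log(5.06 × 10^-2) = 1.30

pKa = 1.30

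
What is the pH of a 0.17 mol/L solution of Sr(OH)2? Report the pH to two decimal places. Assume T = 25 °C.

Sr(OH)2 is a strong base (each formula unit releases 2 OH-); [OH-] = 0.34 M.
pOH = -log(0.34) = 0.47
pH = 14.00 - 0.47 = 13.53

pH = 13.53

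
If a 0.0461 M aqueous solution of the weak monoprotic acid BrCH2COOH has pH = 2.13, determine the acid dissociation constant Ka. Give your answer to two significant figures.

Ka = 1.4 × 10^-3

[H+] = 10^(-2.13) = 7.41 × 10^-3 M
At equilibrium [HA] = 0.0461 − 7.41 × 10^-3 = 3.87 × 10^-2 M
Ka = [H+][A-]/[HA] = (7.41 × 10^-3)² / 3.87 × 10^-2 = 1.4 × 10^-3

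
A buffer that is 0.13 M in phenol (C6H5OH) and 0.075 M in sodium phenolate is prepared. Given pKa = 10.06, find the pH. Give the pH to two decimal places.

pH = 9.82

pH = pKa + log([A⁻]/[HA]) = 10.06 + log(0.075/0.13)
pH = 10.06 + (-0.239) = 9.82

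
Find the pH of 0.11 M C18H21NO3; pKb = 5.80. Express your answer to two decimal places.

pH = 10.62

C18H21NO3 + H2O ⇌ C18H22NO3+ + OH-
Kb = 10^(−5.80) = 1.58 × 10^-6
From the ICE table, Kb = [OH-]²/(0.11 − [OH-]) = 1.58 × 10^-6.
Assume [OH-] ≪ 0.11: [OH-] ≈ √(1.58 × 10^-6 × 0.11) = 4.17 × 10^-4 M
Check: 0.38% ionized — well under 5%, approximation valid.
pOH = 3.38, so pH = 14.00 − pOH = 10.62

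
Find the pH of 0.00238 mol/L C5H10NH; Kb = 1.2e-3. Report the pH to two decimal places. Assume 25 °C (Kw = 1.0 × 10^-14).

pH = 11.08

C5H10NH + H2O ⇌ C5H10NH2+ + OH-
Let x = [OH-] at equilibrium. Kb = x²/(0.00238 − x).
Here C₀/Kb ≈ 1.98, so the small-x approximation fails. Use the quadratic:
x = (−Kb + √(Kb² + 4·Kb·C₀))/2 = 1.19 × 10^-3 M
pOH = 2.92, so pH = 14.00 − pOH = 11.08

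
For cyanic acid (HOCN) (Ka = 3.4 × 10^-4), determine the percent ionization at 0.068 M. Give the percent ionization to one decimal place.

6.8%

HOCN ⇌ OCN- + H+; let x = [H+] at equilibrium.
Solve x² + 0.00034x − 2.31e-05 = 0 → x = 4.64 × 10^-3 M
Fraction ionized = 4.64 × 10^-3 / 0.068 = 0.0682 → 6.8%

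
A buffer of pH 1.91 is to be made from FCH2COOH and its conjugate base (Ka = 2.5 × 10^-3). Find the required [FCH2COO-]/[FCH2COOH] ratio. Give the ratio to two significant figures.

ratio = 0.20

pKa = -log(2.5 × 10^-3) = 2.602
pH = pKa + log(r) ⇒ log(r) = 1.91 − 2.602 = -0.692
r = [FCH2COO-]/[FCH2COOH] = 10^(-0.692) = 0.203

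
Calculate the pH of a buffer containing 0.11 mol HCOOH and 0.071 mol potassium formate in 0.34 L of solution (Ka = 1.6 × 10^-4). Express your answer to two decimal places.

pH = 3.61

pKa = −log(1.6 × 10^-4) = 3.796
pH = pKa + log([A⁻]/[HA]) = 3.796 + log(0.071/0.11)
pH = 3.796 + (-0.190) = 3.61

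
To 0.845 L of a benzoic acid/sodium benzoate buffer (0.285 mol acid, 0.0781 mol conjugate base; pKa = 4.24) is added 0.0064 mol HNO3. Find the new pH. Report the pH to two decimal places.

Added H+ converts C6H5COO- to C6H5COOH: C6H5COOH → 0.291 mol, C6H5COO- → 0.0717 mol.
Henderson–Hasselbalch with mole ratio 0.0717/0.291: pH = 4.24 + (-0.608)

pH = 3.63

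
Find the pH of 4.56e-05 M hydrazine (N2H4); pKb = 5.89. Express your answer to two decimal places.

pH = 8.85

N2H4 + H2O ⇌ N2H5+ + OH-
Kb = 10^(−5.89) = 1.29 × 10^-6
From the ICE table, Kb = [OH-]²/(4.56e-05 − [OH-]) = 1.29 × 10^-6.
Here C₀/Kb ≈ 35.3, so the small-[OH-] approximation fails. Use the quadratic:
[OH-] = (−Kb + √(Kb² + 4·Kb·C₀))/2 = 7.05 × 10^-6 M
pOH = 5.15, so pH = 14.00 − pOH = 8.85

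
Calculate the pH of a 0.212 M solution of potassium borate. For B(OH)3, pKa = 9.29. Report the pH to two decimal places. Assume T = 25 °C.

pH = 11.31

B(OH)4- is the conjugate base of the weak acid B(OH)3.
Ka = 10^(−9.29) = 5.13 × 10^-10
Kb = Kw/Ka = 1.0×10^-14 / 5.13 × 10^-10 = 1.95 × 10^-5
From the ICE table, Kb = x²/(0.212 − x) = 1.95 × 10^-5.
Neglecting x in the denominator: x = √(1.95 × 10^-5 × 0.212) = 2.03 × 10^-3 M
pOH = 2.69, so pH = 14.00 − pOH = 11.31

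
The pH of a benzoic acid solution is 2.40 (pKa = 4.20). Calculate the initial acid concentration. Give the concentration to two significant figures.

[H+] = 10^(-2.40) = 3.98 × 10^-3 M = x
Ka = 10^(−4.20) = 6.31 × 10^-5
Ka = x²/(C₀ − x) ⇒ C₀ = x + x²/Ka
C₀ = 3.98 × 10^-3 + (3.98 × 10^-3)²/(6.31 × 10^-5) = 2.55 × 10^-1 M

C₀ = 2.6 × 10^-1 M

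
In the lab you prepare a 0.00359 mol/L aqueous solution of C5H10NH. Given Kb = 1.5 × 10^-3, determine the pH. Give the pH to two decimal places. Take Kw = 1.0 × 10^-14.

C5H10NH + H2O ⇌ C5H10NH2+ + OH-
Kb = [OH-]²/(0.00359 − [OH-]) = 1.5 × 10^-3
The 5% rule fails; solving [OH-]² + Kb·[OH-] − Kb·C₀ = 0 exactly:
[OH-] = (−Kb + √(Kb² + 4·Kb·C₀))/2 = 1.69 × 10^-3 M
pOH = −log(1.69 × 10^-3) = 2.77; pH = 14.00 − 2.77 = 11.23

pH = 11.23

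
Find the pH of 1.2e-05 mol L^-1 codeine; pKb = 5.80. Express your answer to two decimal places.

pH = 8.56

C18H21NO3 + H2O ⇌ C18H22NO3+ + OH-
Kb = 10^(−5.80) = 1.58 × 10^-6
From the ICE table, Kb = [OH-]²/(1.2e-05 − [OH-]) = 1.58 × 10^-6.
Here C₀/Kb ≈ 7.59, so the small-[OH-] approximation fails. Use the quadratic:
[OH-] = (−Kb + √(Kb² + 4·Kb·C₀))/2 = 3.64 × 10^-6 M
pOH = −log(3.64 × 10^-6) = 5.44; pH = 14.00 − 5.44 = 8.56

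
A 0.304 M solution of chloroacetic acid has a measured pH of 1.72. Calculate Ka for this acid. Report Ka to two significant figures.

[H+] = 10^(-1.72) = 1.91 × 10^-2 M
At equilibrium [HA] = 0.304 − 1.91 × 10^-2 = 2.85 × 10^-1 M
Ka = [H+][A-]/[HA] = (1.91 × 10^-2)² / 2.85 × 10^-1 = 1.3 × 10^-3

Ka = 1.3 × 10^-3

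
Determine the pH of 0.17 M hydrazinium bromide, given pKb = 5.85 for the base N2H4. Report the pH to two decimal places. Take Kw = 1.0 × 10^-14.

N2H5+ is the conjugate acid of the weak base N2H4.
Kb = 10^(−5.85) = 1.41 × 10^-6
Ka = Kw/Kb = 1.0×10^-14 / 1.41 × 10^-6 = 7.09 × 10^-9
Ka = x²/(0.17 − x) = 7.09 × 10^-9
Neglecting x in the denominator: x = √(7.09 × 10^-9 × 0.17) = 3.47 × 10^-5 M
(x/C₀ = 0.02% < 5%, so the approximation holds.)
pH = −log[H+] = −log(3.47 × 10^-5) = 4.46

pH = 4.46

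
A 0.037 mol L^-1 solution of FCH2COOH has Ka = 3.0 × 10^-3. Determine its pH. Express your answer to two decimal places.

FCH2COOH ⇌ FCH2COO- + H+
Ka = [H+]²/(0.037 − [H+]) = 3.0 × 10^-3
Here C₀/Ka ≈ 12.3, so the small-[H+] approximation fails. Use the quadratic:
[H+] = (−Ka + √(Ka² + 4·Ka·C₀))/2 = 9.14 × 10^-3 M
pH = −log(9.14 × 10^-3) = 2.04

pH = 2.04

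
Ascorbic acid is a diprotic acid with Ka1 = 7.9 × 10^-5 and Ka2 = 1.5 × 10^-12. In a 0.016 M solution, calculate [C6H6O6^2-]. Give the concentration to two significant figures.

1.5 × 10^-12 M

First ionization gives [H+] ≈ [HC6H6O6-] = 1.09 × 10^-3 M.
Second step: Ka2 = [H+][C6H6O6^2-]/[HC6H6O6-] ≈ [C6H6O6^2-] (since [H+] ≈ [HC6H6O6-]).
So [C6H6O6^2-] ≈ Ka2.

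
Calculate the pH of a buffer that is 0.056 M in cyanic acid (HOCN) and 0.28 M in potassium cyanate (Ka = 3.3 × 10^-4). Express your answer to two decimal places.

pH = 4.18

pKa = −log(3.3 × 10^-4) = 3.481
Henderson–Hasselbalch: pH = pKa + log([OCN-]/[HOCN]) = 3.481 + log(0.28/0.056)
pH = 3.481 + (+0.699) = 4.18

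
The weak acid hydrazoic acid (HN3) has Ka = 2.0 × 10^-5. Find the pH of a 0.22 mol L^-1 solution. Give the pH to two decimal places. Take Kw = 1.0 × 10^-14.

pH = 2.68

HN3 ⇌ N3- + H+
Let x = [H+] at equilibrium. Ka = x²/(0.22 − x).
Neglecting x in the denominator: x = √(2.0 × 10^-5 × 0.22) = 2.10 × 10^-3 M
Check: 0.95% ionized — well under 5%, approximation valid.
pH = −log(2.10 × 10^-3) = 2.68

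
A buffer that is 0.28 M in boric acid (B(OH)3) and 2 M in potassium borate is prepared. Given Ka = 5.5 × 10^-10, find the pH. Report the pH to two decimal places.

pKa = −log(5.5 × 10^-10) = 9.260
Henderson–Hasselbalch: pH = pKa + log([B(OH)4-]/[B(OH)3]) = 9.260 + log(2/0.28)
pH = 9.260 + (+0.854) = 10.11

pH = 10.11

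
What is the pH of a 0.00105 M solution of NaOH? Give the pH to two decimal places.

NaOH is a strong base; [OH-] = 0.00105 M.
pOH = -log(0.00105) = 2.98
pH = 14.00 - 2.98 = 11.02

pH = 11.02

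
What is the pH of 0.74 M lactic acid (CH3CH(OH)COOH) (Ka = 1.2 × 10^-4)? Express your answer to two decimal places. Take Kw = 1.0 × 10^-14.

CH3CH(OH)COOH ⇌ CH3CH(OH)COO- + H+
Ka = x²/(0.74 − x) = 1.2 × 10^-4
Since Ka ≪ C₀, x ≈ √(Ka·C₀) = 9.42 × 10^-3 M.
pH = −log(9.42 × 10^-3) = 2.03

pH = 2.03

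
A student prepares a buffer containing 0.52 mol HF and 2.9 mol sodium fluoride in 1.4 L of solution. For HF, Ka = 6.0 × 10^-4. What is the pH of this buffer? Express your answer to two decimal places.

pH = 3.97

pKa = −log(6.0 × 10^-4) = 3.222
Henderson–Hasselbalch: pH = pKa + log([F-]/[HF]) = 3.222 + log(2.9/0.52)
pH = 3.222 + (+0.746) = 3.97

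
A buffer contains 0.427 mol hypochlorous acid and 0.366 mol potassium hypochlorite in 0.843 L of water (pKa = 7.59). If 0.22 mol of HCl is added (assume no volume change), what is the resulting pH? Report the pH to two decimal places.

pH = 6.94

Added H+ converts OCl- to HOCl: HOCl → 0.647 mol, OCl- → 0.146 mol.
Henderson–Hasselbalch with mole ratio 0.146/0.647: pH = 7.59 + (-0.647)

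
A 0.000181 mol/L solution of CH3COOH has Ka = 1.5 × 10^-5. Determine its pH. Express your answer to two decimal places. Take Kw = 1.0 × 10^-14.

CH3COOH ⇌ CH3COO- + H+
Ka = x²/(0.000181 − x) = 1.5 × 10^-5
Here C₀/Ka ≈ 12.1, so the small-x approximation fails. Use the quadratic:
x = [−1.5e-05 + √(1.5e-05² + 1.09e-08)]/2 = 4.51 × 10^-5 M
pH = −log(4.51 × 10^-5) = 4.35

pH = 4.35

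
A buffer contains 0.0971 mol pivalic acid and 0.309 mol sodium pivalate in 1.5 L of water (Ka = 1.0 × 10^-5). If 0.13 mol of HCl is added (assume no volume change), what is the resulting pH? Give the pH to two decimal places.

Added H+ converts (CH3)3CCOO- to (CH3)3CCOOH: (CH3)3CCOOH → 0.227 mol, (CH3)3CCOO- → 0.179 mol.
pKa = −log(1.0 × 10^-5) = 5.000
pH = pKa + log(n_(CH3)3CCOO-/n_(CH3)3CCOOH) = 5.000 + log(0.179/0.227) = 5.000 + (-0.103)

pH = 4.90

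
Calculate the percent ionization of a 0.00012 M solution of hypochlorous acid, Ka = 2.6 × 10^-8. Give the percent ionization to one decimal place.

HOCl ⇌ OCl- + H+; let x = [H+] at equilibrium.
x ≈ √(Ka·C₀) = √(2.6 × 10^-8 × 0.00012) = 1.77 × 10^-6 M
Fraction ionized = 1.77 × 10^-6 / 0.00012 = 0.0147 → 1.5%

1.5%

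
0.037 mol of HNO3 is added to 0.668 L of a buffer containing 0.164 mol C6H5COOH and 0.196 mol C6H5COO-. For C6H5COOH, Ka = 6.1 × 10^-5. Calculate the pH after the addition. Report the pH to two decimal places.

pH = 4.11

Added H+ converts C6H5COO- to C6H5COOH: C6H5COOH → 0.201 mol, C6H5COO- → 0.159 mol.
pKa = −log(6.1 × 10^-5) = 4.215
pH = pKa + log([A⁻]/[HA]) = 4.215 + log(0.159/0.201) = 4.215 -0.102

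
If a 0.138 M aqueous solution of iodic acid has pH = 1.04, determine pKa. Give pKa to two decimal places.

pKa = 0.75

[H+] = 10^(-1.04) = 9.12 × 10^-2 M
At equilibrium [HA] = 0.138 − 9.12 × 10^-2 = 4.68 × 10^-2 M
Ka = [H+][A-]/[HA] = (9.12 × 10^-2)² / 4.68 × 10^-2 = 1.78 × 10^-1
pKa = -log(1.78 × 10^-1) = 0.75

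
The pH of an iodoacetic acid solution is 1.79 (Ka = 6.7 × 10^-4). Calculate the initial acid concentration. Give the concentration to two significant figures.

C₀ = 4.1 × 10^-1 M

[H+] = 10^(-1.79) = 1.62 × 10^-2 M = x
Ka = x²/(C₀ − x) ⇒ C₀ = x + x²/Ka
C₀ = 1.62 × 10^-2 + (1.62 × 10^-2)²/(6.7 × 10^-4) = 4.08 × 10^-1 M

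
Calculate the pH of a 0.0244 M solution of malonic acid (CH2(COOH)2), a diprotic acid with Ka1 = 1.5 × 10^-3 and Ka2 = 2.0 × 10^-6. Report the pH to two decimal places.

pH = 2.27

Ka1 ≫ Ka2, so treat the first dissociation as the only significant source of H+.
Ka1 = x²/(0.0244 − x) = 1.5 × 10^-3
Solving the quadratic: x = (−Ka1 + √(Ka1² + 4·Ka1·C₀))/2 = 5.35 × 10^-3 M
pH = −log(5.35 × 10^-3) = 2.27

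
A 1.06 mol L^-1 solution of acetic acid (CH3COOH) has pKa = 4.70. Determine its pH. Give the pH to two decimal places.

CH3COOH ⇌ CH3COO- + H+
Ka = 10^(−4.70) = 2.00 × 10^-5
From the ICE table, Ka = [H+]²/(1.06 − [H+]) = 2.00 × 10^-5.
Assume [H+] ≪ 1.06: [H+] ≈ √(2.00 × 10^-5 × 1.06) = 4.60 × 10^-3 M
([H+]/C₀ = 0.43% < 5%, so the approximation holds.)
pH = −log[H+] = −log(4.60 × 10^-3) = 2.34

pH = 2.34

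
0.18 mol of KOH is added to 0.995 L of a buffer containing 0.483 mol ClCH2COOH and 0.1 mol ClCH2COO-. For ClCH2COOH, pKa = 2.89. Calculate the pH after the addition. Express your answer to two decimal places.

OH- converts ClCH2COOH to ClCH2COO-: ClCH2COOH → 0.303 mol, ClCH2COO- → 0.28 mol.
Henderson–Hasselbalch with mole ratio 0.28/0.303: pH = 2.89 + (-0.034)

pH = 2.86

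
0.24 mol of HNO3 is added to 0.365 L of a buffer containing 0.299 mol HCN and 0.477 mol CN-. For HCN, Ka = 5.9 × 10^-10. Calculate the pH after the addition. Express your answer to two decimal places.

After neutralization: n(HCN) = 0.539 mol, n(CN-) = 0.237 mol.
pKa = −log(5.9 × 10^-10) = 9.229
pH = pKa + log(n_CN-/n_HCN) = 9.229 + log(0.237/0.539) = 9.229 + (-0.357)

pH = 8.87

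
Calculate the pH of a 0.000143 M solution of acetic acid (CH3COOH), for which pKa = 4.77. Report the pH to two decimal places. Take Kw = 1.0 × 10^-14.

pH = 4.38

CH3COOH ⇌ CH3COO- + H+
Ka = 10^(−4.77) = 1.70 × 10^-5
Ka = [H+]²/(0.000143 − [H+]) = 1.70 × 10^-5
Here C₀/Ka ≈ 8.41, so the small-[H+] approximation fails. Use the quadratic:
[H+] = (−Ka + √(Ka² + 4·Ka·C₀))/2 = 4.15 × 10^-5 M
pH = −log(4.15 × 10^-5) = 4.38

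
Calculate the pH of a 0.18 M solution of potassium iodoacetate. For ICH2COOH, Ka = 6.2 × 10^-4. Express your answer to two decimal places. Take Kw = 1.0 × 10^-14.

ICH2COO- is the conjugate base of the weak acid ICH2COOH.
Kb = Kw/Ka = 1.0×10^-14 / 6.2 × 10^-4 = 1.61 × 10^-11
Kb = [OH-]²/(0.18 − [OH-]) = 1.61 × 10^-11
Assume [OH-] ≪ 0.18: [OH-] ≈ √(1.61 × 10^-11 × 0.18) = 1.70 × 10^-6 M
([OH-]/C₀ = 0.00095% < 5%, so the approximation holds.)
pOH = −log(1.70 × 10^-6) = 5.77; pH = 14.00 − 5.77 = 8.23

pH = 8.23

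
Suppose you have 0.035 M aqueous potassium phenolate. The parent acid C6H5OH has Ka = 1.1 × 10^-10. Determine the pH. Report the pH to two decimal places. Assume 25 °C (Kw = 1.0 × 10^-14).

pH = 11.24

C6H5O- is the conjugate base of the weak acid C6H5OH.
Kb = Kw/Ka = 1.0×10^-14 / 1.1 × 10^-10 = 9.09 × 10^-5
From the ICE table, Kb = x²/(0.035 − x) = 9.09 × 10^-5.
x is not negligible relative to C₀; solve x² + 9.09e-05·x − 3.18e-06 = 0.
x = (−Kb + √(Kb² + 4·Kb·C₀))/2 = 1.74 × 10^-3 M
pOH = −log(1.74 × 10^-3) = 2.76; pH = 14.00 − 2.76 = 11.24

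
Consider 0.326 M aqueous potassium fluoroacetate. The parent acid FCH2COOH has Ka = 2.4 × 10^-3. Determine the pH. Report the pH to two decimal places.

FCH2COO- is the conjugate base of the weak acid FCH2COOH.
Kb = Kw/Ka = 1.0×10^-14 / 2.4 × 10^-3 = 4.17 × 10^-12
From the ICE table, Kb = x²/(0.326 − x) = 4.17 × 10^-12.
Neglecting x in the denominator: x = √(4.17 × 10^-12 × 0.326) = 1.17 × 10^-6 M
Check: 0.00036% ionized — well under 5%, approximation valid.
pOH = −log(1.17 × 10^-6) = 5.93; pH = 14.00 − 5.93 = 8.07

pH = 8.07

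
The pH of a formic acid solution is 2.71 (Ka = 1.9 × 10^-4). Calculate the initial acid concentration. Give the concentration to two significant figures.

[H+] = 10^(-2.71) = 1.95 × 10^-3 M = x
Ka = x²/(C₀ − x) ⇒ C₀ = x + x²/Ka
C₀ = 1.95 × 10^-3 + (1.95 × 10^-3)²/(1.9 × 10^-4) = 2.20 × 10^-2 M

C₀ = 2.2 × 10^-2 M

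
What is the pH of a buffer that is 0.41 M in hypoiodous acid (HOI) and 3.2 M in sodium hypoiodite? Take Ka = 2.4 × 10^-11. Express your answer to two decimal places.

pH = 11.51

pKa = −log(2.4 × 10^-11) = 10.620
pH = pKa + log([A⁻]/[HA]) = 10.620 + log(3.2/0.41)
pH = 10.620 + (+0.892) = 11.51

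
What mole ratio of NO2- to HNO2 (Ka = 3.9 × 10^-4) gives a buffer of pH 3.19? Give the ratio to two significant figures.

ratio = 0.60

pKa = -log(3.9 × 10^-4) = 3.409
pH = pKa + log(r) ⇒ log(r) = 3.19 − 3.409 = -0.219
r = [NO2-]/[HNO2] = 10^(-0.219) = 0.604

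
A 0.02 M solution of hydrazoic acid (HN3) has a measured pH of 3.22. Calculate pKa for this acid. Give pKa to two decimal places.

[H+] = 10^(-3.22) = 6.03 × 10^-4 M
At equilibrium [HA] = 0.02 − 6.03 × 10^-4 = 1.94 × 10^-2 M
Ka = [H+][A-]/[HA] = (6.03 × 10^-4)² / 1.94 × 10^-2 = 1.87 × 10^-5
pKa = -log(1.87 × 10^-5) = 4.73

pKa = 4.73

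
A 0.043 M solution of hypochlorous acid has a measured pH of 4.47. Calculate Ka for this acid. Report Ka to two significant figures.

[H+] = 10^(-4.47) = 3.39 × 10^-5 M
At equilibrium [HA] = 0.043 − 3.39 × 10^-5 = 4.30 × 10^-2 M
Ka = [H+][A-]/[HA] = (3.39 × 10^-5)² / 4.30 × 10^-2 = 2.7 × 10^-8

Ka = 2.7 × 10^-8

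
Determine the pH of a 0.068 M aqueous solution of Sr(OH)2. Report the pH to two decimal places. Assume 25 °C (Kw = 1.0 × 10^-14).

pH = 13.13

Sr(OH)2 is a strong base (each formula unit releases 2 OH-); [OH-] = 0.136 M.
pOH = -log(0.136) = 0.87
pH = 14.00 - 0.87 = 13.13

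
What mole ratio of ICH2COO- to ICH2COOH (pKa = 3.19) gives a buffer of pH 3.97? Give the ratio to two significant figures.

ratio = 6.0

pH = pKa + log(r) ⇒ log(r) = 3.97 − 3.19 = +0.78
r = [ICH2COO-]/[ICH2COOH] = 10^(+0.78) = 6.03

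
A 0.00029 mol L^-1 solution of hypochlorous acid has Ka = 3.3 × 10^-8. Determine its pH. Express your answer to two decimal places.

HOCl ⇌ OCl- + H+
Ka = x²/(0.00029 − x) = 3.3 × 10^-8
Neglecting x in the denominator: x = √(3.3 × 10^-8 × 0.00029) = 3.09 × 10^-6 M
Check: 1.1% ionized — well under 5%, approximation valid.
pH = −log[H+] = −log(3.09 × 10^-6) = 5.51

pH = 5.51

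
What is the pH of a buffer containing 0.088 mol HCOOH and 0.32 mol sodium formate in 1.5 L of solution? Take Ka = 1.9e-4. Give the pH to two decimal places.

pH = 4.28

pKa = −log(1.9 × 10^-4) = 3.721
Using pH = pKa + log([base]/[acid]) with [base]/[acid] = 0.32/0.088:
pH = 3.721 + (+0.561) = 4.28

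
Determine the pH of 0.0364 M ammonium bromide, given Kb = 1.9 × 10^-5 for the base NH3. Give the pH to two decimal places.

pH = 5.36

NH4+ is the conjugate acid of the weak base NH3.
Ka = Kw/Kb = 1.0×10^-14 / 1.9 × 10^-5 = 5.26 × 10^-10
From the ICE table, Ka = x²/(0.0364 − x) = 5.26 × 10^-10.
Assume x ≪ 0.0364: x ≈ √(5.26 × 10^-10 × 0.0364) = 4.38 × 10^-6 M
pH = −log[H+] = −log(4.38 × 10^-6) = 5.36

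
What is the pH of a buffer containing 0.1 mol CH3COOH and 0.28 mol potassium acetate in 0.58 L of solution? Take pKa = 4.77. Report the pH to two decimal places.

pH = pKa + log([A⁻]/[HA]) = 4.77 + log(0.28/0.1)
pH = 4.77 + (+0.447) = 5.22

pH = 5.22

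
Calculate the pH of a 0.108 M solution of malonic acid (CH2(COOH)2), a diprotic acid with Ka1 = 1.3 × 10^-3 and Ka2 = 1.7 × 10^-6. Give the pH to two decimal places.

Ka1 ≫ Ka2, so treat the first dissociation as the only significant source of H+.
Ka1 = x²/(0.108 − x) = 1.3 × 10^-3
Solving the quadratic: x = (−Ka1 + √(Ka1² + 4·Ka1·C₀))/2 = 1.12 × 10^-2 M
pH = −log(1.12 × 10^-2) = 1.95

pH = 1.95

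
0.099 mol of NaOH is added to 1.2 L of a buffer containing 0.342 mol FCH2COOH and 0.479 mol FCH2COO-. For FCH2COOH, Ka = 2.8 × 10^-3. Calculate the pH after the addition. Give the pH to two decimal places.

OH- converts FCH2COOH to FCH2COO-: FCH2COOH → 0.243 mol, FCH2COO- → 0.578 mol.
pKa = −log(2.8 × 10^-3) = 2.553
pH = pKa + log([A⁻]/[HA]) = 2.553 + log(0.578/0.243) = 2.553 +0.376

pH = 2.93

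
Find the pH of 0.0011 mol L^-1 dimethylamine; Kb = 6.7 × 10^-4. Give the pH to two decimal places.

pH = 10.77

(CH3)2NH + H2O ⇌ (CH3)2NH2+ + OH-
From the ICE table, Kb = [OH-]²/(0.0011 − [OH-]) = 6.7 × 10^-4.
The 5% rule fails; solving [OH-]² + Kb·[OH-] − Kb·C₀ = 0 exactly:
[OH-] = [−0.00067 + √(0.00067² + 2.95e-06)]/2 = 5.87 × 10^-4 M
pOH = 3.23, so pH = 14.00 − pOH = 10.77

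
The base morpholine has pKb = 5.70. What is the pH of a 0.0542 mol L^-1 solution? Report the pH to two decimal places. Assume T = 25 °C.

C4H8ONH + H2O ⇌ C4H8ONH2+ + OH-
Kb = 10^(−5.70) = 2.00 × 10^-6
From the ICE table, Kb = [OH-]²/(0.0542 − [OH-]) = 2.00 × 10^-6.
Neglecting [OH-] in the denominator: [OH-] = √(2.00 × 10^-6 × 0.0542) = 3.29 × 10^-4 M
([OH-]/C₀ = 0.61% < 5%, so the approximation holds.)
pOH = −log(3.29 × 10^-4) = 3.48; pH = 14.00 − 3.48 = 10.52

pH = 10.52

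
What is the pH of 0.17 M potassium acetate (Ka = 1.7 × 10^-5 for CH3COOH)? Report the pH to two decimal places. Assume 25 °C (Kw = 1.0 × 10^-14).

pH = 9.00

CH3COO- is the conjugate base of the weak acid CH3COOH.
Kb = Kw/Ka = 1.0×10^-14 / 1.7 × 10^-5 = 5.88 × 10^-10
From the ICE table, Kb = [OH-]²/(0.17 − [OH-]) = 5.88 × 10^-10.
Since Kb ≪ C₀, [OH-] ≈ √(Kb·C₀) = 1.00 × 10^-5 M.
Check: 0.0059% ionized — well under 5%, approximation valid.
pOH = 5.00, so pH = 14.00 − pOH = 9.00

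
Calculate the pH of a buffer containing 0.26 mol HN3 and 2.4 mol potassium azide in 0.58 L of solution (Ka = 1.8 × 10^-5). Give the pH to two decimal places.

pH = 5.71

pKa = −log(1.8 × 10^-5) = 4.745
Henderson–Hasselbalch: pH = pKa + log([N3-]/[HN3]) = 4.745 + log(2.4/0.26)
pH = 4.745 + (+0.965) = 5.71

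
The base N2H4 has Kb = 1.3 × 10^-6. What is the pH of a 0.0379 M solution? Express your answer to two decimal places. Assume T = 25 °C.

N2H4 + H2O ⇌ N2H5+ + OH-
From the ICE table, Kb = [OH-]²/(0.0379 − [OH-]) = 1.3 × 10^-6.
Since Kb ≪ C₀, [OH-] ≈ √(Kb·C₀) = 2.22 × 10^-4 M.
Check: 0.59% ionized — well under 5%, approximation valid.
pOH = 3.65, so pH = 14.00 − pOH = 10.35

pH = 10.35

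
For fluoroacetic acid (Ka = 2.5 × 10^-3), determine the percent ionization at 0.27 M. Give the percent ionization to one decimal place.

9.2%

FCH2COOH ⇌ FCH2COO- + H+; let x = [H+] at equilibrium.
Solve x² + 0.0025x − 0.000675 = 0 → x = 2.48 × 10^-2 M
% ionization = x/C₀ × 100% = 2.48 × 10^-2/0.27 × 100% = 9.2%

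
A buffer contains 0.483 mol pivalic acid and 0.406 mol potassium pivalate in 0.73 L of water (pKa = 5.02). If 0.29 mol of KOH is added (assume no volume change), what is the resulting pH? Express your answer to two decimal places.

OH- converts (CH3)3CCOOH to (CH3)3CCOO-: (CH3)3CCOOH → 0.193 mol, (CH3)3CCOO- → 0.696 mol.
pH = pKa + log(n_(CH3)3CCOO-/n_(CH3)3CCOOH) = 5.02 + log(0.696/0.193) = 5.02 + (+0.557)

pH = 5.58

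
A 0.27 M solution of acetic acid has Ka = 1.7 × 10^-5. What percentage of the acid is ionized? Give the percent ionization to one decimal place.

0.8%

CH3COOH ⇌ CH3COO- + H+; let x = [H+] at equilibrium.
x ≈ √(Ka·C₀) = √(1.7 × 10^-5 × 0.27) = 2.14 × 10^-3 M
% ionization = x/C₀ × 100% = 2.14 × 10^-3/0.27 × 100% = 0.8%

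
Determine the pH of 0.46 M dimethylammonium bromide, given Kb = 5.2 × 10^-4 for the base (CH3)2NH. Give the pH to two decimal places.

(CH3)2NH2+ is the conjugate acid of the weak base (CH3)2NH.
Ka = Kw/Kb = 1.0×10^-14 / 5.2 × 10^-4 = 1.92 × 10^-11
Ka = [H+]²/(0.46 − [H+]) = 1.92 × 10^-11
Since Ka ≪ C₀, [H+] ≈ √(Ka·C₀) = 2.97 × 10^-6 M.
([H+]/C₀ = 0.00065% < 5%, so the approximation holds.)
pH = −log[H+] = −log(2.97 × 10^-6) = 5.53

pH = 5.53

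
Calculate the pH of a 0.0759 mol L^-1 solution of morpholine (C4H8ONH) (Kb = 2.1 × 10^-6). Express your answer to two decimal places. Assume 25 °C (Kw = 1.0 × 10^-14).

pH = 10.60

C4H8ONH + H2O ⇌ C4H8ONH2+ + OH-
Kb = [OH-]²/(0.0759 − [OH-]) = 2.1 × 10^-6
Assume [OH-] ≪ 0.0759: [OH-] ≈ √(2.1 × 10^-6 × 0.0759) = 3.99 × 10^-4 M
([OH-]/C₀ = 0.53% < 5%, so the approximation holds.)
pOH = −log(3.99 × 10^-4) = 3.40; pH = 14.00 − 3.40 = 10.60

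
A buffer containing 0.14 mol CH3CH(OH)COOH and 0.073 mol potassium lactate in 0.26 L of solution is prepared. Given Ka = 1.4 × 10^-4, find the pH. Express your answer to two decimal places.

pH = 3.57

pKa = −log(1.4 × 10^-4) = 3.854
pH = pKa + log([A⁻]/[HA]) = 3.854 + log(0.073/0.14)
pH = 3.854 + (-0.283) = 3.57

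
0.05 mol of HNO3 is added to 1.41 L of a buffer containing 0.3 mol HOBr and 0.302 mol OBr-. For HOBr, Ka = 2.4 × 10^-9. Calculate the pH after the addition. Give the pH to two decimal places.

pH = 8.48

After neutralization: n(HOBr) = 0.35 mol, n(OBr-) = 0.252 mol.
pKa = −log(2.4 × 10^-9) = 8.620
pH = pKa + log(n_OBr-/n_HOBr) = 8.620 + log(0.252/0.35) = 8.620 + (-0.143)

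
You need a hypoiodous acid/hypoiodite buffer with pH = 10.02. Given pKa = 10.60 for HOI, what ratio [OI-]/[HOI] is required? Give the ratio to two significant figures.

pH = pKa + log(r) ⇒ log(r) = 10.02 − 10.60 = -0.58
r = [OI-]/[HOI] = 10^(-0.58) = 0.263

ratio = 0.26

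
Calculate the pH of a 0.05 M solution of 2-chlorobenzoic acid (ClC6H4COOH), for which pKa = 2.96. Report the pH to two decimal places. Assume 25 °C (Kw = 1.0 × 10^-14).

pH = 2.16

ClC6H4COOH ⇌ ClC6H4COO- + H+
Ka = 10^(−2.96) = 1.10 × 10^-3
From the ICE table, Ka = x²/(0.05 − x) = 1.10 × 10^-3.
x is not negligible relative to C₀; solve x² + 0.0011·x − 5.5e-05 = 0.
x = (−Ka + √(Ka² + 4·Ka·C₀))/2 = 6.89 × 10^-3 M
pH = −log[H+] = −log(6.89 × 10^-3) = 2.16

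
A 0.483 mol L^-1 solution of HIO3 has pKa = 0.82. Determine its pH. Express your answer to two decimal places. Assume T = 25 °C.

pH = 0.69

HIO3 ⇌ IO3- + H+
Ka = 10^(−0.82) = 1.51 × 10^-1
Ka = x²/(0.483 − x) = 1.51 × 10^-1
The 5% rule fails; solving x² + Ka·x − Ka·C₀ = 0 exactly:
x = (−Ka + √(Ka² + 4·Ka·C₀))/2 = 2.05 × 10^-1 M
pH = −log[H+] = −log(2.05 × 10^-1) = 0.69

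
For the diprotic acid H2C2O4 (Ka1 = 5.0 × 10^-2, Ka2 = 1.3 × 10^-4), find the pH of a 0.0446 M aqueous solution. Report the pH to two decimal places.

Ka1 ≫ Ka2, so treat the first dissociation as the only significant source of H+.
Ka1 = x²/(0.0446 − x) = 5.0 × 10^-2
Solving the quadratic: x = (−Ka1 + √(Ka1² + 4·Ka1·C₀))/2 = 2.84 × 10^-2 M
pH = −log(2.84 × 10^-2) = 1.55

pH = 1.55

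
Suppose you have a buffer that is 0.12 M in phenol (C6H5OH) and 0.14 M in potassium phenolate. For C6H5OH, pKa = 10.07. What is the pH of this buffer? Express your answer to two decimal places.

pH = 10.14

Henderson–Hasselbalch: pH = pKa + log([C6H5O-]/[C6H5OH]) = 10.07 + log(0.14/0.12)
pH = 10.07 + (+0.067) = 10.14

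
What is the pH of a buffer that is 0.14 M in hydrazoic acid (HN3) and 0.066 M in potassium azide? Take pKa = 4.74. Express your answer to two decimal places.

pH = 4.41

pH = pKa + log([A⁻]/[HA]) = 4.74 + log(0.066/0.14)
pH = 4.74 + (-0.327) = 4.41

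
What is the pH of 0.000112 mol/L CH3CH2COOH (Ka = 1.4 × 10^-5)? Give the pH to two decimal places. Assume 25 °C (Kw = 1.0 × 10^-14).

pH = 4.48

CH3CH2COOH ⇌ CH3CH2COO- + H+
Let x = [H+] at equilibrium. Ka = x²/(0.000112 − x).
The 5% rule fails; solving x² + Ka·x − Ka·C₀ = 0 exactly:
x = [−1.4e-05 + √(1.4e-05² + 6.27e-09)]/2 = 3.32 × 10^-5 M
pH = −log[H+] = −log(3.32 × 10^-5) = 4.48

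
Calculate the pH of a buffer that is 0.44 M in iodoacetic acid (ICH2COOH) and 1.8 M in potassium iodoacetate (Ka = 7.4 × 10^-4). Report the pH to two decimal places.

pKa = −log(7.4 × 10^-4) = 3.131
Henderson–Hasselbalch: pH = pKa + log([ICH2COO-]/[ICH2COOH]) = 3.131 + log(1.8/0.44)
pH = 3.131 + (+0.612) = 3.74

pH = 3.74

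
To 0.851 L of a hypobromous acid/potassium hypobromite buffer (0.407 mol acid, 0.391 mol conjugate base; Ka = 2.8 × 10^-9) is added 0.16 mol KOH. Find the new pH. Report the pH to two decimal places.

pH = 8.90

After neutralization: n(HOBr) = 0.247 mol, n(OBr-) = 0.551 mol.
pKa = −log(2.8 × 10^-9) = 8.553
Henderson–Hasselbalch with mole ratio 0.551/0.247: pH = 8.553 + (+0.348)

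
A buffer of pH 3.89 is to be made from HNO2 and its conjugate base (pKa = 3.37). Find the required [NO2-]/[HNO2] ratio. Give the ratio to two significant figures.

pH = pKa + log(r) ⇒ log(r) = 3.89 − 3.37 = +0.52
r = [NO2-]/[HNO2] = 10^(+0.52) = 3.31

ratio = 3.3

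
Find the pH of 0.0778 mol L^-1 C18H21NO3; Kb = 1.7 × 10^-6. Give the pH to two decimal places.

C18H21NO3 + H2O ⇌ C18H22NO3+ + OH-
Kb = [OH-]²/(0.0778 − [OH-]) = 1.7 × 10^-6
Assume [OH-] ≪ 0.0778: [OH-] ≈ √(1.7 × 10^-6 × 0.0778) = 3.64 × 10^-4 M
Check: 0.47% ionized — well under 5%, approximation valid.
pOH = 3.44, so pH = 14.00 − pOH = 10.56

pH = 10.56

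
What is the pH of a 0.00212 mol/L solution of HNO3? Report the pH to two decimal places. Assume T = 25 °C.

HNO3 is a strong acid and dissociates completely, so [H+] = 0.00212 M.
pH = -log(0.00212) = 2.67

pH = 2.67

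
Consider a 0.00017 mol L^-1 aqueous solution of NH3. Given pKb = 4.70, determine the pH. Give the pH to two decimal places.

NH3 + H2O ⇌ NH4+ + OH-
Kb = 10^(−4.70) = 2.00 × 10^-5
Kb = [OH-]²/(0.00017 − [OH-]) = 2.00 × 10^-5
[OH-] is not negligible relative to C₀; solve [OH-]² + 2e-05·[OH-] − 3.4e-09 = 0.
[OH-] = [−2e-05 + √(2e-05² + 1.36e-08)]/2 = 4.92 × 10^-5 M
pOH = 4.31, so pH = 14.00 − pOH = 9.69

pH = 9.69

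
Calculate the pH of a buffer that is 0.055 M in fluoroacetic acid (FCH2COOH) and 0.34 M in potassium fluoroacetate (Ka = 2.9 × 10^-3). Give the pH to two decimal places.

pKa = −log(2.9 × 10^-3) = 2.538
Henderson–Hasselbalch: pH = pKa + log([FCH2COO-]/[FCH2COOH]) = 2.538 + log(0.34/0.055)
pH = 2.538 + (+0.791) = 3.33

pH = 3.33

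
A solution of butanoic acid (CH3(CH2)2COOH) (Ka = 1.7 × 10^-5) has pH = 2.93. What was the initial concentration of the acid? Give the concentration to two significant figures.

C₀ = 8.2 × 10^-2 M

[H+] = 10^(-2.93) = 1.17 × 10^-3 M = x
Ka = x²/(C₀ − x) ⇒ C₀ = x + x²/Ka
C₀ = 1.17 × 10^-3 + (1.17 × 10^-3)²/(1.7 × 10^-5) = 8.17 × 10^-2 M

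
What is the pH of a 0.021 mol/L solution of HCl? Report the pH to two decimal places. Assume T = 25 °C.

pH = 1.68

HCl is a strong acid and dissociates completely, so [H+] = 0.021 M.
pH = -log(0.021) = 1.68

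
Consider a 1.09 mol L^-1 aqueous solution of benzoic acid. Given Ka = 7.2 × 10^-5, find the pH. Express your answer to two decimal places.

C6H5COOH ⇌ C6H5COO- + H+
From the ICE table, Ka = [H+]²/(1.09 − [H+]) = 7.2 × 10^-5.
Neglecting [H+] in the denominator: [H+] = √(7.2 × 10^-5 × 1.09) = 8.86 × 10^-3 M
([H+]/C₀ = 0.81% < 5%, so the approximation holds.)
pH = −log(8.86 × 10^-3) = 2.05

pH = 2.05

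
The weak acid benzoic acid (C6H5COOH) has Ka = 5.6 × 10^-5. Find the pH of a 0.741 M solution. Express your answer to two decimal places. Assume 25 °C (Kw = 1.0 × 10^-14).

C6H5COOH ⇌ C6H5COO- + H+
From the ICE table, Ka = [H+]²/(0.741 − [H+]) = 5.6 × 10^-5.
Assume [H+] ≪ 0.741: [H+] ≈ √(5.6 × 10^-5 × 0.741) = 6.44 × 10^-3 M
pH = −log(6.44 × 10^-3) = 2.19

pH = 2.19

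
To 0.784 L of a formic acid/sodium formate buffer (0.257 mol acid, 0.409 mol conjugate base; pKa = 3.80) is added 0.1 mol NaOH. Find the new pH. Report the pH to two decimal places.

pH = 4.31

After neutralization: n(HCOOH) = 0.157 mol, n(HCOO-) = 0.509 mol.
Henderson–Hasselbalch with mole ratio 0.509/0.157: pH = 3.80 + (+0.511)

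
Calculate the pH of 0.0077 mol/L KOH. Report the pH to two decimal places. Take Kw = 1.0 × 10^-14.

KOH is a strong base; [OH-] = 0.0077 M.
pOH = -log(0.0077) = 2.11
pH = 14.00 - 2.11 = 11.89

pH = 11.89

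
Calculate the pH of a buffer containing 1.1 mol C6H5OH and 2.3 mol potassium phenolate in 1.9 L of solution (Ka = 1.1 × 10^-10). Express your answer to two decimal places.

pH = 10.28

pKa = −log(1.1 × 10^-10) = 9.959
pH = pKa + log([A⁻]/[HA]) = 9.959 + log(2.3/1.1)
pH = 9.959 + (+0.320) = 10.28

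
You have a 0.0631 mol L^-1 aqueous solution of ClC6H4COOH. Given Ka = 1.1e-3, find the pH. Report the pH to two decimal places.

pH = 2.11

ClC6H4COOH ⇌ ClC6H4COO- + H+
From the ICE table, Ka = [H+]²/(0.0631 − [H+]) = 1.1 × 10^-3.
[H+] is not negligible relative to C₀; solve [H+]² + 0.0011·[H+] − 6.94e-05 = 0.
[H+] = (−Ka + √(Ka² + 4·Ka·C₀))/2 = 7.80 × 10^-3 M
pH = −log(7.80 × 10^-3) = 2.11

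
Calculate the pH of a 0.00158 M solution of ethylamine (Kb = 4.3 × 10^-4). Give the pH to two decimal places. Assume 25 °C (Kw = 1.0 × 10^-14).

C2H5NH2 + H2O ⇌ C2H5NH3+ + OH-
Kb = [OH-]²/(0.00158 − [OH-]) = 4.3 × 10^-4
[OH-] is not negligible relative to C₀; solve [OH-]² + 0.00043·[OH-] − 6.79e-07 = 0.
[OH-] = [−0.00043 + √(0.00043² + 2.72e-06)]/2 = 6.37 × 10^-4 M
pOH = 3.20, so pH = 14.00 − pOH = 10.80

pH = 10.80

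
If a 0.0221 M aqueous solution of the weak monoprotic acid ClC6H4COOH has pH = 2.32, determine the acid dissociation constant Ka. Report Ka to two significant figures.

[H+] = 10^(-2.32) = 4.79 × 10^-3 M
At equilibrium [HA] = 0.0221 − 4.79 × 10^-3 = 1.73 × 10^-2 M
Ka = [H+][A-]/[HA] = (4.79 × 10^-3)² / 1.73 × 10^-2 = 1.3 × 10^-3

Ka = 1.3 × 10^-3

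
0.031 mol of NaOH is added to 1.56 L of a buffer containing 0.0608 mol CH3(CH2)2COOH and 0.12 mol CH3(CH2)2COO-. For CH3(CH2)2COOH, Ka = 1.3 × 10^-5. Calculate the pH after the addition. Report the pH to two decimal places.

pH = 5.59

OH- converts CH3(CH2)2COOH to CH3(CH2)2COO-: CH3(CH2)2COOH → 0.0298 mol, CH3(CH2)2COO- → 0.151 mol.
pKa = −log(1.3 × 10^-5) = 4.886
pH = pKa + log(n_CH3(CH2)2COO-/n_CH3(CH2)2COOH) = 4.886 + log(0.151/0.0298) = 4.886 + (+0.705)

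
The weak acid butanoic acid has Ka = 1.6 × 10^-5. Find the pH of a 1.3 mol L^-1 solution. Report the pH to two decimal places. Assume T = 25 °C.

pH = 2.34

CH3(CH2)2COOH ⇌ CH3(CH2)2COO- + H+
From the ICE table, Ka = [H+]²/(1.3 − [H+]) = 1.6 × 10^-5.
Assume [H+] ≪ 1.3: [H+] ≈ √(1.6 × 10^-5 × 1.3) = 4.56 × 10^-3 M
Check: 0.35% ionized — well under 5%, approximation valid.
pH = −log[H+] = −log(4.56 × 10^-3) = 2.34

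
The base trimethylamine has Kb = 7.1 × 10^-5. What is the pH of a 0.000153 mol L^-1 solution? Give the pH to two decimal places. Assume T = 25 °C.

(CH3)3N + H2O ⇌ (CH3)3NH+ + OH-
Kb = x²/(0.000153 − x) = 7.1 × 10^-5
Here C₀/Kb ≈ 2.15, so the small-x approximation fails. Use the quadratic:
x = [−7.1e-05 + √(7.1e-05² + 4.35e-08)]/2 = 7.46 × 10^-5 M
pOH = −log(7.46 × 10^-5) = 4.13; pH = 14.00 − 4.13 = 9.87

pH = 9.87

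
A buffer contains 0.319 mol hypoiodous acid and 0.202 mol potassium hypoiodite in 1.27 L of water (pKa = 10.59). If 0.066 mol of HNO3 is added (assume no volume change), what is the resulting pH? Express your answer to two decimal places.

After neutralization: n(HOI) = 0.385 mol, n(OI-) = 0.136 mol.
Henderson–Hasselbalch with mole ratio 0.136/0.385: pH = 10.59 + (-0.452)

pH = 10.14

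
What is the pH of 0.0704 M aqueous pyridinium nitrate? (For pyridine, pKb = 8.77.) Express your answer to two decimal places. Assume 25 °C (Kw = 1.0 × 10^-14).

C5H5NH+ is the conjugate acid of the weak base C5H5N.
Kb = 10^(−8.77) = 1.70 × 10^-9
Ka = Kw/Kb = 1.0×10^-14 / 1.70 × 10^-9 = 5.88 × 10^-6
Let x = [H+] at equilibrium. Ka = x²/(0.0704 − x).
Since Ka ≪ C₀, x ≈ √(Ka·C₀) = 6.43 × 10^-4 M.
pH = −log[H+] = −log(6.43 × 10^-4) = 3.19

pH = 3.19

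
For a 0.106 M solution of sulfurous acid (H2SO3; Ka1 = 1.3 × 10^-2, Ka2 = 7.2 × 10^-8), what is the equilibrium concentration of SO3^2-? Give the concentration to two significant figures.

First ionization gives [H+] ≈ [HSO3-] = 3.12 × 10^-2 M.
Second step: Ka2 = [H+][SO3^2-]/[HSO3-] ≈ [SO3^2-] (since [H+] ≈ [HSO3-]).
So [SO3^2-] ≈ Ka2.

7.2 × 10^-8 M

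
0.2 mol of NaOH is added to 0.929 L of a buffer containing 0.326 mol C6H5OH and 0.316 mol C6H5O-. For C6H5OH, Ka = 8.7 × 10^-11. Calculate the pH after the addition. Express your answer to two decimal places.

pH = 10.67

After neutralization: n(C6H5OH) = 0.126 mol, n(C6H5O-) = 0.516 mol.
pKa = −log(8.7 × 10^-11) = 10.060
pH = pKa + log(n_C6H5O-/n_C6H5OH) = 10.060 + log(0.516/0.126) = 10.060 + (+0.612)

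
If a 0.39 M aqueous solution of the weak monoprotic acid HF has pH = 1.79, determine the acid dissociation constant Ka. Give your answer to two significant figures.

[H+] = 10^(-1.79) = 1.62 × 10^-2 M
At equilibrium [HA] = 0.39 − 1.62 × 10^-2 = 3.74 × 10^-1 M
Ka = [H+][A-]/[HA] = (1.62 × 10^-2)² / 3.74 × 10^-1 = 7.0 × 10^-4

Ka = 7.0 × 10^-4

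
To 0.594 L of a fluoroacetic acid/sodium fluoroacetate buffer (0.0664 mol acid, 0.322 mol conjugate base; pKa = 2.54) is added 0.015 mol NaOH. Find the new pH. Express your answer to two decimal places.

pH = 3.36

OH- converts FCH2COOH to FCH2COO-: FCH2COOH → 0.0514 mol, FCH2COO- → 0.337 mol.
pH = pKa + log([A⁻]/[HA]) = 2.54 + log(0.337/0.0514) = 2.54 +0.817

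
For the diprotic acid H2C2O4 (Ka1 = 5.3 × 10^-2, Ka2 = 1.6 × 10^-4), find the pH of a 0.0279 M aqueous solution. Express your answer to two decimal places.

Since Ka1 ≫ Ka2, the first ionization dominates [H+].
Ka1 = x²/(0.0279 − x) = 5.3 × 10^-2
Solving the quadratic: x = (−Ka1 + √(Ka1² + 4·Ka1·C₀))/2 = 2.02 × 10^-2 M
pH = −log(2.02 × 10^-2) = 1.69

pH = 1.69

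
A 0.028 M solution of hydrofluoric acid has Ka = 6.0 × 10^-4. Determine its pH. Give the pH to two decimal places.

HF ⇌ F- + H+
Ka = x²/(0.028 − x) = 6.0 × 10^-4
Here C₀/Ka ≈ 46.7, so the small-x approximation fails. Use the quadratic:
x = [−0.0006 + √(0.0006² + 6.72e-05)]/2 = 3.81 × 10^-3 M
pH = −log[H+] = −log(3.81 × 10^-3) = 2.42

pH = 2.42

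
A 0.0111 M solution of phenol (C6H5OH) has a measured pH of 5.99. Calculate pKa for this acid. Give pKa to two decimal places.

[H+] = 10^(-5.99) = 1.02 × 10^-6 M
At equilibrium [HA] = 0.0111 − 1.02 × 10^-6 = 1.11 × 10^-2 M
Ka = [H+][A-]/[HA] = (1.02 × 10^-6)² / 1.11 × 10^-2 = 9.37 × 10^-11
pKa = -log(9.37 × 10^-11) = 10.03

pKa = 10.03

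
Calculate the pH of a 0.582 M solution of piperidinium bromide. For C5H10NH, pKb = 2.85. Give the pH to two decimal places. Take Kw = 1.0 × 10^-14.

C5H10NH2+ is the conjugate acid of the weak base C5H10NH.
Kb = 10^(−2.85) = 1.41 × 10^-3
Ka = Kw/Kb = 1.0×10^-14 / 1.41 × 10^-3 = 7.09 × 10^-12
From the ICE table, Ka = x²/(0.582 − x) = 7.09 × 10^-12.
Assume x ≪ 0.582: x ≈ √(7.09 × 10^-12 × 0.582) = 2.03 × 10^-6 M
(x/C₀ = 0.00035% < 5%, so the approximation holds.)
pH = −log[H+] = −log(2.03 × 10^-6) = 5.69

pH = 5.69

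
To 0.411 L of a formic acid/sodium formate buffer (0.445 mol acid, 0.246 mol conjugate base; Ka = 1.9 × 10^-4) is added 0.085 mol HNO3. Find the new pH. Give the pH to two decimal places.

pH = 3.20

Added H+ converts HCOO- to HCOOH: HCOOH → 0.53 mol, HCOO- → 0.161 mol.
pKa = −log(1.9 × 10^-4) = 3.721
pH = pKa + log(n_HCOO-/n_HCOOH) = 3.721 + log(0.161/0.53) = 3.721 + (-0.517)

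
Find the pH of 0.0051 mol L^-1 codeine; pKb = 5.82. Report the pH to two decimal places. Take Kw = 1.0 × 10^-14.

pH = 9.94

C18H21NO3 + H2O ⇌ C18H22NO3+ + OH-
Kb = 10^(−5.82) = 1.51 × 10^-6
Kb = [OH-]²/(0.0051 − [OH-]) = 1.51 × 10^-6
Assume [OH-] ≪ 0.0051: [OH-] ≈ √(1.51 × 10^-6 × 0.0051) = 8.78 × 10^-5 M
pOH = −log(8.78 × 10^-5) = 4.06; pH = 14.00 − 4.06 = 9.94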